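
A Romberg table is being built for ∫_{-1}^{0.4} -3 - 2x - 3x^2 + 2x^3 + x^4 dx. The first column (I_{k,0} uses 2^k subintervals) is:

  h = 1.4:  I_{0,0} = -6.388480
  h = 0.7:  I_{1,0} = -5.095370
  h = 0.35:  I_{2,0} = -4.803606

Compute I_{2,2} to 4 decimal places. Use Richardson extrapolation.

I_{1,1} = -5.095370 + (-5.095370 − (-6.388480))/3 = -4.664333
I_{2,1} = (4·(-4.803606) − (-5.095370)) / 3 = -4.706351
I_{2,2} = -4.706351 + (-4.706351 − (-4.664333))/15 = -4.709152

-4.7092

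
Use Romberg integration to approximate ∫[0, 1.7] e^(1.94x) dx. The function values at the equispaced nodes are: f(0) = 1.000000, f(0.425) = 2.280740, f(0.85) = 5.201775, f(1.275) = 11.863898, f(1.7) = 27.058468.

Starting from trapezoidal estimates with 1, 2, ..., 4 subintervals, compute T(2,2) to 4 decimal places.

13.4387

T(0,0) (trapezoid, 1 panel, h=1.7000): 23.849698
T(1,0) (trapezoid, 2 panels, h=0.8500): 16.346358
T(2,0) (trapezoid, 4 panels, h=0.4250): 14.184650
T(1,1) = 16.346358 + (16.346358 − 23.849698)/3 = 13.845245
T(2,1) = 14.184650 + (14.184650 − 16.346358)/3 = 13.464081
T(2,2) = 13.464081 + (13.464081 − 13.845245)/15 = 13.438670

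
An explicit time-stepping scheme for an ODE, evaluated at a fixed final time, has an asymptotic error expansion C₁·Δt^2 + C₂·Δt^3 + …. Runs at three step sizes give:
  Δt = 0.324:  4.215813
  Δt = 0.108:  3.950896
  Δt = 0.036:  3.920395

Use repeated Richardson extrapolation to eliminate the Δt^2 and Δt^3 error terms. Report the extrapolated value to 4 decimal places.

3.9165

First eliminate the Δt^2 term (factor 3^2 = 9):
  B₁ = (9·3.950896 − 4.215813)/8 = 3.917781
  B₂ = (9·3.920395 − 3.950896)/8 = 3.916582
Then eliminate the Δt^3 term (factor 3^3 = 27):
  (27·3.916582 − 3.917781)/26 = 3.916536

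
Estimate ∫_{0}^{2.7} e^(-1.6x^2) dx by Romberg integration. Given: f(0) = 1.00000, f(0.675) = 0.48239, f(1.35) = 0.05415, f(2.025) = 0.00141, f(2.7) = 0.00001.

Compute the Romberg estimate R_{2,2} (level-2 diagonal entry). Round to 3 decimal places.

0.694

R_{0,0} (trapezoid, 1 panel, h=2.7000): 1.35001
R_{1,0} (trapezoid, 2 panels, h=1.3500): 0.74811
R_{2,0} (trapezoid, 4 panels, h=0.6750): 0.70062
R_{1,1} = 0.74811 + (0.74811 − 1.35001)/3 = 0.54748
R_{2,1} = 0.70062 + (0.70062 − 0.74811)/3 = 0.68479
R_{2,2} = 0.68479 + (0.68479 − 0.54748)/15 = 0.69394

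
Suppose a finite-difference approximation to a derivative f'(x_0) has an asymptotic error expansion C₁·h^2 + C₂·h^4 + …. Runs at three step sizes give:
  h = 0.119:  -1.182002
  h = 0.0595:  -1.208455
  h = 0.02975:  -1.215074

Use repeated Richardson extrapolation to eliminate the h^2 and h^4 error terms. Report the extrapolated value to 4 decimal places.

-1.2173

First eliminate the h^2 term (factor 2^2 = 4):
  B₁ = (4·(-1.208455) − (-1.182002))/3 = -1.217273
  B₂ = (4·(-1.215074) − (-1.208455))/3 = -1.217280
Then eliminate the h^4 term (factor 2^4 = 16):
  (16·(-1.217280) − (-1.217273))/15 = -1.217280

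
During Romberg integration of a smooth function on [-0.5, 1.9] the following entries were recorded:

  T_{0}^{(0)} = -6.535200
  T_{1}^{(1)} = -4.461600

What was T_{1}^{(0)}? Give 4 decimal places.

-4.9800

From T_{1}^{(1)} = (4·T_{1}^{(0)} − T_{0}^{(0)})/3, solve for T_{1}^{(0)}:
4·T_{1}^{(0)} = 3·(-4.461600) + (-6.535200) = -19.920000
T_{1}^{(0)} = -4.980000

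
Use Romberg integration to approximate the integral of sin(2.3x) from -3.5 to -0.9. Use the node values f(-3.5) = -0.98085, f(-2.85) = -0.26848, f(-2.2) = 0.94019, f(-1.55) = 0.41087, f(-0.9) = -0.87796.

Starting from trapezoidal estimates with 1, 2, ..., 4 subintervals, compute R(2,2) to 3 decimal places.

R(0,0) (trapezoid, 1 panel, h=2.6000): -2.41645
R(1,0) (trapezoid, 2 panels, h=1.3000): 0.01402
R(2,0) (trapezoid, 4 panels, h=0.6500): 0.09956
R(1,1) = 0.01402 + (0.01402 − (-2.41645))/3 = 0.82418
R(2,1) = 0.09956 + (0.09956 − 0.01402)/3 = 0.12807
R(2,2) = 0.12807 + (0.12807 − 0.82418)/15 = 0.08166

0.082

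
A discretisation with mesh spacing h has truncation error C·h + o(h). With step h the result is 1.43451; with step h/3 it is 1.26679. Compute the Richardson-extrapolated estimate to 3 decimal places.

The leading error scales as h; refining by a factor of 3 reduces it by 3^1 = 3.
Extrapolated value = (3·A(h/3) − A(h)) / (3 − 1)
= (3·1.26679 − 1.43451) / 2
= 2.36586 / 2 = 1.18293

1.183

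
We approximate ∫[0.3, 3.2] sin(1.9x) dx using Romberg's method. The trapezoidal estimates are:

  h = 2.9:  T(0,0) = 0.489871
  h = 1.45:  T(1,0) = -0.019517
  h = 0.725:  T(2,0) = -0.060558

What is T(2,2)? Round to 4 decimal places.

T(1,1) = (4·(-0.019517) − 0.489871) / 3 = -0.189313
T(2,1) = -0.060558 + (-0.060558 − (-0.019517))/3 = -0.074238
T(2,2) = -0.074238 + (-0.074238 − (-0.189313))/15 = -0.066566

-0.0666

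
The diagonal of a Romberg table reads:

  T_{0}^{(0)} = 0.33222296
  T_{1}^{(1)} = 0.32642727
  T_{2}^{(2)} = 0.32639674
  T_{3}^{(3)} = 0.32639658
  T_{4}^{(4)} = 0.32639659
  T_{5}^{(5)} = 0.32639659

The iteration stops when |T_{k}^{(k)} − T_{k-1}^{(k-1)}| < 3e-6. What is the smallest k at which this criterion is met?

k = 3

|T_{1}^{(1)} − T_{0}^{(0)}| = 0.00579569 ≥ 3e-6
|T_{2}^{(2)} − T_{1}^{(1)}| = 0.00003053 ≥ 3e-6
|T_{3}^{(3)} − T_{2}^{(2)}| = 0.00000016 < 3e-6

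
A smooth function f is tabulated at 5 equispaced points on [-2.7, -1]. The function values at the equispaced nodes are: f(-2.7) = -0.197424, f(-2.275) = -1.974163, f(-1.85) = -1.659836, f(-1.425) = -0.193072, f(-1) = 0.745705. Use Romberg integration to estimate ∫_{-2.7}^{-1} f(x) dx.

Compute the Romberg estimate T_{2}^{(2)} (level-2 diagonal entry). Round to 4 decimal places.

-1.6137

T_{0}^{(0)} (trapezoid, 1 panel, h=1.7000): 0.466039
T_{1}^{(0)} (trapezoid, 2 panels, h=0.8500): -1.177841
T_{2}^{(0)} (trapezoid, 4 panels, h=0.4250): -1.509995
T_{1}^{(1)} = -1.177841 + (-1.177841 − 0.466039)/3 = -1.725801
T_{2}^{(1)} = -1.509995 + (-1.509995 − (-1.177841))/3 = -1.620713
T_{2}^{(2)} = -1.620713 + (-1.620713 − (-1.725801))/15 = -1.613707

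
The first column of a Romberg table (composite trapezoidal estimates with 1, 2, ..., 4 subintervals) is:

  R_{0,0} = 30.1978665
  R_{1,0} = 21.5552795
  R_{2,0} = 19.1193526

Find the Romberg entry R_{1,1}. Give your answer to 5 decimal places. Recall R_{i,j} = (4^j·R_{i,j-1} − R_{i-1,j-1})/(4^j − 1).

Richardson extrapolation on the trapezoidal column (denominator 4−1=3):
R_{1,1} = (4·21.5552795 − 30.1978665) / 3 = 18.6744172
(Column j=1 coincides with Simpson's rule on the same nodes.)

18.67442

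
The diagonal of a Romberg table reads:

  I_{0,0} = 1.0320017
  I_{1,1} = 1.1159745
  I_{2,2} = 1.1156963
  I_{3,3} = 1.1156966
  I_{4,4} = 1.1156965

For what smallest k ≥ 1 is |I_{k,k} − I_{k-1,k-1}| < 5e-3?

|I_{1,1} − I_{0,0}| = 0.0839728 ≥ 5e-3
|I_{2,2} − I_{1,1}| = 0.0002782 < 5e-3

k = 2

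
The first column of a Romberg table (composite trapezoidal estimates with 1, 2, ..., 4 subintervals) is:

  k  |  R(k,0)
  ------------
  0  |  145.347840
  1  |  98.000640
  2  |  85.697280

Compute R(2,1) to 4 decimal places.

81.5962

R(2,1) = (4·85.697280 − 98.000640) / 3 = 81.596160
(Column j=1 coincides with Simpson's rule on the same nodes.)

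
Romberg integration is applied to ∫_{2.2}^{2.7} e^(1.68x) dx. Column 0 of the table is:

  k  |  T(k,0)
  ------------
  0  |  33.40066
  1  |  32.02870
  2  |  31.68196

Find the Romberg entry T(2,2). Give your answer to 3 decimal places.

T(1,1) = (4·32.02870 − 33.40066) / 3 = 31.57138
T(2,1) = (4·31.68196 − 32.02870) / 3 = 31.56638
T(2,2) = (16·31.56638 − 31.57138) / 15 = 31.56605

31.566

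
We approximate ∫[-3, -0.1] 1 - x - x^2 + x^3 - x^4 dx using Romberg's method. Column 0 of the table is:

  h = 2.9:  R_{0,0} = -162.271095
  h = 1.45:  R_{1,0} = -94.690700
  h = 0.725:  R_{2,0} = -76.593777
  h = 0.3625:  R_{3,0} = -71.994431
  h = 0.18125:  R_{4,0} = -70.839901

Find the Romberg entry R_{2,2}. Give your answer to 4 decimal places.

Richardson extrapolation on the trapezoidal column (denominator 4−1=3):
R_{1,1} = -94.690700 + (-94.690700 − (-162.271095))/3 = -72.163902
R_{2,1} = (4·(-76.593777) − (-94.690700)) / 3 = -70.561469
R_{2,2} = -70.561469 + (-70.561469 − (-72.163902))/15 = -70.454640

-70.4546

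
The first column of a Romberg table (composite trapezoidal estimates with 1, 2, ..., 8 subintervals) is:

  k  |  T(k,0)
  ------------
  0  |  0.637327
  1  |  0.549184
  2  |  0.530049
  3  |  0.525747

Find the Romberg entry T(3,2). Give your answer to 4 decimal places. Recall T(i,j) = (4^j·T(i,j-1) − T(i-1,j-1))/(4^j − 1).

Richardson extrapolation on the trapezoidal column (denominator 4−1=3):
T(2,1) = 0.530049 + (0.530049 − 0.549184)/3 = 0.523671
T(3,1) = 0.525747 + (0.525747 − 0.530049)/3 = 0.524313
T(3,2) = (16·0.524313 − 0.523671) / 15 = 0.524356

0.5244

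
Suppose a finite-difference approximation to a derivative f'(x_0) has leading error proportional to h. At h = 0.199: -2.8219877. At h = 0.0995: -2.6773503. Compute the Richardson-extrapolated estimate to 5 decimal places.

Extrapolated value = (2·A(h/2) − A(h)) / (2 − 1)
= (2·(-2.6773503) − (-2.8219877)) / 1
= -2.5327129 / 1 = -2.5327129

-2.53271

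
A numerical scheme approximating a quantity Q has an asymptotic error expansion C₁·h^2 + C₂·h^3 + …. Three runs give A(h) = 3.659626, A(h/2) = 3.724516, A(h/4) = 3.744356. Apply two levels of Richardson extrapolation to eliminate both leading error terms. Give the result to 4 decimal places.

First eliminate the h^2 term (factor 2^2 = 4):
  B₁ = (4·3.724516 − 3.659626)/3 = 3.746146
  B₂ = (4·3.744356 − 3.724516)/3 = 3.750969
Then eliminate the h^3 term (factor 2^3 = 8):
  (8·3.750969 − 3.746146)/7 = 3.751658

3.7517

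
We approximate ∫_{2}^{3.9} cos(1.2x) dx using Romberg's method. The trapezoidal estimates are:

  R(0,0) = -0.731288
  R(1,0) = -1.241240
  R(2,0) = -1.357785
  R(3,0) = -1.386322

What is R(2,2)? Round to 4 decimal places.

Richardson extrapolation on the trapezoidal column (denominator 4−1=3):
R(1,1) = -1.241240 + (-1.241240 − (-0.731288))/3 = -1.411224
R(2,1) = -1.357785 + (-1.357785 − (-1.241240))/3 = -1.396633
R(2,2) = -1.396633 + (-1.396633 − (-1.411224))/15 = -1.395660
(Column j=1 coincides with Simpson's rule on the same nodes.)

-1.3957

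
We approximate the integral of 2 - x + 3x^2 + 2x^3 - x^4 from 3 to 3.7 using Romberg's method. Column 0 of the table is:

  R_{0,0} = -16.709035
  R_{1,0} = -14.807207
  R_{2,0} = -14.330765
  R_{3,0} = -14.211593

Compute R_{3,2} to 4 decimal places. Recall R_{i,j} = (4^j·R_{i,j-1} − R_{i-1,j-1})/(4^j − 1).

R_{2,1} = (4·(-14.330765) − (-14.807207)) / 3 = -14.171951
R_{3,1} = -14.211593 + (-14.211593 − (-14.330765))/3 = -14.171869
R_{3,2} = (16·(-14.171869) − (-14.171951)) / 15 = -14.171864

-14.1719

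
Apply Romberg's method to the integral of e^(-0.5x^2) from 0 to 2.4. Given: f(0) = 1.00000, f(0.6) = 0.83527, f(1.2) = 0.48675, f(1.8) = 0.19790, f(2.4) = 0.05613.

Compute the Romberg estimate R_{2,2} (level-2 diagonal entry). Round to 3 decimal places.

1.235

R_{0,0} (trapezoid, 1 panel, h=2.4000): 1.26736
R_{1,0} (trapezoid, 2 panels, h=1.2000): 1.21778
R_{2,0} (trapezoid, 4 panels, h=0.6000): 1.22879
R_{1,1} = 1.21778 + (1.21778 − 1.26736)/3 = 1.20125
R_{2,1} = 1.22879 + (1.22879 − 1.21778)/3 = 1.23246
R_{2,2} = 1.23246 + (1.23246 − 1.20125)/15 = 1.23454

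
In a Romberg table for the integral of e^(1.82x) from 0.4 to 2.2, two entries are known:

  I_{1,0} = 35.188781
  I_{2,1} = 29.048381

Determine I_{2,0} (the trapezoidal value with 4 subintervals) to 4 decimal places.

From I_{2,1} = (4·I_{2,0} − I_{1,0})/3, solve for I_{2,0}:
4·I_{2,0} = 3·29.048381 + 35.188781 = 122.333924
I_{2,0} = 30.583481

30.5835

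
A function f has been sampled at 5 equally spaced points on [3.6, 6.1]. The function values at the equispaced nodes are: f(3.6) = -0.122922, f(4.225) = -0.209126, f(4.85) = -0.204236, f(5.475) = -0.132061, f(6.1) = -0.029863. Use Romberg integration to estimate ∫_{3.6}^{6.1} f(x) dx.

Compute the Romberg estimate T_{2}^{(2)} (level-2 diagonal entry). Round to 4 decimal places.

-0.4011

T_{0}^{(0)} (trapezoid, 1 panel, h=2.5000): -0.190981
T_{1}^{(0)} (trapezoid, 2 panels, h=1.2500): -0.350786
T_{2}^{(0)} (trapezoid, 4 panels, h=0.6250): -0.388635
T_{1}^{(1)} = -0.350786 + (-0.350786 − (-0.190981))/3 = -0.404054
T_{2}^{(1)} = -0.388635 + (-0.388635 − (-0.350786))/3 = -0.401251
T_{2}^{(2)} = -0.401251 + (-0.401251 − (-0.404054))/15 = -0.401064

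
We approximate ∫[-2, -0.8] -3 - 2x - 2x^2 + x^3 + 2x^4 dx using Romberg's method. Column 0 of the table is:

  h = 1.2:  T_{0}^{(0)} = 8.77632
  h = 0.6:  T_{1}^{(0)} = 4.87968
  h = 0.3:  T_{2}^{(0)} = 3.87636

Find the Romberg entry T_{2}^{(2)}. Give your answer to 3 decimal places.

Richardson extrapolation on the trapezoidal column (denominator 4−1=3):
T_{1}^{(1)} = 4.87968 + (4.87968 − 8.77632)/3 = 3.58080
T_{2}^{(1)} = (4·3.87636 − 4.87968) / 3 = 3.54192
T_{2}^{(2)} = (16·3.54192 − 3.58080) / 15 = 3.53933

3.539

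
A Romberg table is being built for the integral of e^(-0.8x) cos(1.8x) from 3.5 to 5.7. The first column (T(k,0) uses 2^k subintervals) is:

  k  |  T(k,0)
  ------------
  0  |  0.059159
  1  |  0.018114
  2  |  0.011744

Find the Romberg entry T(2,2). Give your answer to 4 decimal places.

T(1,1) = (4·0.018114 − 0.059159) / 3 = 0.004432
T(2,1) = 0.011744 + (0.011744 − 0.018114)/3 = 0.009621
T(2,2) = (16·0.009621 − 0.004432) / 15 = 0.009967
(Column j=1 coincides with Simpson's rule on the same nodes.)

0.0100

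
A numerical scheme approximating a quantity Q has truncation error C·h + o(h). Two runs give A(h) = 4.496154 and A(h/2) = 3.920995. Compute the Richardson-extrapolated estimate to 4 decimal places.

3.3458

Extrapolated value = (2·A(h/2) − A(h)) / (2 − 1)
= (2·3.920995 − 4.496154) / 1
= 3.345836 / 1 = 3.345836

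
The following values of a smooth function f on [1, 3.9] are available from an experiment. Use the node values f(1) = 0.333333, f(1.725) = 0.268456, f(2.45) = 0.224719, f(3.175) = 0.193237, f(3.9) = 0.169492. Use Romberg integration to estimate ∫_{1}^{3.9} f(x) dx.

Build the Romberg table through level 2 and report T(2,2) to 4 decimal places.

0.6764

T(0,0) (trapezoid, 1 panel, h=2.9000): 0.729096
T(1,0) (trapezoid, 2 panels, h=1.4500): 0.690391
T(2,0) (trapezoid, 4 panels, h=0.7250): 0.679923
T(1,1) = 0.690391 + (0.690391 − 0.729096)/3 = 0.677489
T(2,1) = 0.679923 + (0.679923 − 0.690391)/3 = 0.676434
T(2,2) = 0.676434 + (0.676434 − 0.677489)/15 = 0.676364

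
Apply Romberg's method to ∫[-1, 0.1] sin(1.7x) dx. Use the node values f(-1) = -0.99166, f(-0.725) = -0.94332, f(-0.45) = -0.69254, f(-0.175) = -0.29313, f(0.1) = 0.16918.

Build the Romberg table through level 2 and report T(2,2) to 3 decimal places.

T(0,0) (trapezoid, 1 panel, h=1.1000): -0.45236
T(1,0) (trapezoid, 2 panels, h=0.5500): -0.60708
T(2,0) (trapezoid, 4 panels, h=0.2750): -0.64356
T(1,1) = -0.60708 + (-0.60708 − (-0.45236))/3 = -0.65865
T(2,1) = -0.64356 + (-0.64356 − (-0.60708))/3 = -0.65572
T(2,2) = -0.65572 + (-0.65572 − (-0.65865))/15 = -0.65552

-0.656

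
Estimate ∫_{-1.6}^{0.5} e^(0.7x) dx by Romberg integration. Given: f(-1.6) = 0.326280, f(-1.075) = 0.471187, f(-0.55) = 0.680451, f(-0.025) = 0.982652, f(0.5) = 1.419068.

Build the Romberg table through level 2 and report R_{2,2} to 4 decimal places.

1.5611

R_{0,0} (trapezoid, 1 panel, h=2.1000): 1.832615
R_{1,0} (trapezoid, 2 panels, h=1.0500): 1.630781
R_{2,0} (trapezoid, 4 panels, h=0.5250): 1.578656
R_{1,1} = 1.630781 + (1.630781 − 1.832615)/3 = 1.563503
R_{2,1} = 1.578656 + (1.578656 − 1.630781)/3 = 1.561281
R_{2,2} = 1.561281 + (1.561281 − 1.563503)/15 = 1.561133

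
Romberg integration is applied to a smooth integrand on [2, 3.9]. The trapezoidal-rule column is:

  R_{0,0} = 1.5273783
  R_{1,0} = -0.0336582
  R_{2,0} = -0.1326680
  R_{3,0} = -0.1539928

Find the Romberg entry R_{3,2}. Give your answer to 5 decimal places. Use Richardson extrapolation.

Richardson extrapolation on the trapezoidal column (denominator 4−1=3):
R_{2,1} = -0.1326680 + (-0.1326680 − (-0.0336582))/3 = -0.1656713
R_{3,1} = -0.1539928 + (-0.1539928 − (-0.1326680))/3 = -0.1611011
R_{3,2} = (16·(-0.1611011) − (-0.1656713)) / 15 = -0.1607964
(Column j=1 coincides with Simpson's rule on the same nodes.)

-0.16080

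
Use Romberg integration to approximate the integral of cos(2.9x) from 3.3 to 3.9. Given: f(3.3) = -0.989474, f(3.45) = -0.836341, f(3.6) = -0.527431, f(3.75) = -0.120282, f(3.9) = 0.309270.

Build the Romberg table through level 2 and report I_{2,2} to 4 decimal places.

-0.2780

I_{0,0} (trapezoid, 1 panel, h=0.6000): -0.204061
I_{1,0} (trapezoid, 2 panels, h=0.3000): -0.260260
I_{2,0} (trapezoid, 4 panels, h=0.1500): -0.273623
I_{1,1} = -0.260260 + (-0.260260 − (-0.204061))/3 = -0.278993
I_{2,1} = -0.273623 + (-0.273623 − (-0.260260))/3 = -0.278077
I_{2,2} = -0.278077 + (-0.278077 − (-0.278993))/15 = -0.278016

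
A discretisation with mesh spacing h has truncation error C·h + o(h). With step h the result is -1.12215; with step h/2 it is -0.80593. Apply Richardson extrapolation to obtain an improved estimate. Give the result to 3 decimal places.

-0.490

Extrapolated value = (2·A(h/2) − A(h)) / (2 − 1)
= (2·(-0.80593) − (-1.12215)) / 1
= -0.48971 / 1 = -0.48971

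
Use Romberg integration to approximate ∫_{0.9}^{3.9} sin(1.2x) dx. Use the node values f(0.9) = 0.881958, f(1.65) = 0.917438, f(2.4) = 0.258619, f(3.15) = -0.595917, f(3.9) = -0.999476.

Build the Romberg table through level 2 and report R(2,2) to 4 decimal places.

R(0,0) (trapezoid, 1 panel, h=3.0000): -0.176277
R(1,0) (trapezoid, 2 panels, h=1.5000): 0.299790
R(2,0) (trapezoid, 4 panels, h=0.7500): 0.391036
R(1,1) = 0.299790 + (0.299790 − (-0.176277))/3 = 0.458479
R(2,1) = 0.391036 + (0.391036 − 0.299790)/3 = 0.421451
R(2,2) = 0.421451 + (0.421451 − 0.458479)/15 = 0.418982

0.4190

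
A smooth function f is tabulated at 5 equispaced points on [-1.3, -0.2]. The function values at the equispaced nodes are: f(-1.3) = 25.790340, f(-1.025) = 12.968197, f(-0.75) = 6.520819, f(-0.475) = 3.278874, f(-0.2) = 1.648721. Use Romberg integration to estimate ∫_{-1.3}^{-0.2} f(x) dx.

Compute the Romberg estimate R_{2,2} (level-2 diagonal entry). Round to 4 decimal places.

9.6584

R_{0,0} (trapezoid, 1 panel, h=1.1000): 15.091484
R_{1,0} (trapezoid, 2 panels, h=0.5500): 11.132192
R_{2,0} (trapezoid, 4 panels, h=0.2750): 10.034041
R_{1,1} = 11.132192 + (11.132192 − 15.091484)/3 = 9.812428
R_{2,1} = 10.034041 + (10.034041 − 11.132192)/3 = 9.667991
R_{2,2} = 9.667991 + (9.667991 − 9.812428)/15 = 9.658362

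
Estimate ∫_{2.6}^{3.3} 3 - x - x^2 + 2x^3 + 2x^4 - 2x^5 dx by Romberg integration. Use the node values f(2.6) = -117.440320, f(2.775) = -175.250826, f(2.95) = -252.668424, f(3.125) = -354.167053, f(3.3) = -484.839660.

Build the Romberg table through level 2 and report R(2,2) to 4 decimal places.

-188.1394

R(0,0) (trapezoid, 1 panel, h=0.7000): -210.797993
R(1,0) (trapezoid, 2 panels, h=0.3500): -193.832945
R(2,0) (trapezoid, 4 panels, h=0.1750): -189.564601
R(1,1) = -193.832945 + (-193.832945 − (-210.797993))/3 = -188.177929
R(2,1) = -189.564601 + (-189.564601 − (-193.832945))/3 = -188.141820
R(2,2) = -188.141820 + (-188.141820 − (-188.177929))/15 = -188.139413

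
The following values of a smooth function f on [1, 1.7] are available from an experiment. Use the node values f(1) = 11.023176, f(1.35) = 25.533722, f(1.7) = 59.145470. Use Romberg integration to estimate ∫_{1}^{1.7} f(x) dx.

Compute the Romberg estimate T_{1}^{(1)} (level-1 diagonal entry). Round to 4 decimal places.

20.1021

T_{0}^{(0)} (trapezoid, 1 panel, h=0.7000): 24.559026
T_{1}^{(0)} (trapezoid, 2 panels, h=0.3500): 21.216316
T_{1}^{(1)} = 21.216316 + (21.216316 − 24.559026)/3 = 20.102079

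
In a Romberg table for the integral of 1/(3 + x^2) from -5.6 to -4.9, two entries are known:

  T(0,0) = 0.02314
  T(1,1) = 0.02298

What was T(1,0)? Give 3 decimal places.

0.023

From T(1,1) = (4·T(1,0) − T(0,0))/3, solve for T(1,0):
4·T(1,0) = 3·0.02298 + 0.02314 = 0.09208
T(1,0) = 0.02302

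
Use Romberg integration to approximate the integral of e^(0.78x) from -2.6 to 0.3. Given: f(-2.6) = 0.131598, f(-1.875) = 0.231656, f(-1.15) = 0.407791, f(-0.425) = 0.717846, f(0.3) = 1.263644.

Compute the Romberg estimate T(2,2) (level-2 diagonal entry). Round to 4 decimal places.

T(0,0) (trapezoid, 1 panel, h=2.9000): 2.023101
T(1,0) (trapezoid, 2 panels, h=1.4500): 1.602847
T(2,0) (trapezoid, 4 panels, h=0.7250): 1.489813
T(1,1) = 1.602847 + (1.602847 − 2.023101)/3 = 1.462762
T(2,1) = 1.489813 + (1.489813 − 1.602847)/3 = 1.452135
T(2,2) = 1.452135 + (1.452135 − 1.462762)/15 = 1.451427

1.4514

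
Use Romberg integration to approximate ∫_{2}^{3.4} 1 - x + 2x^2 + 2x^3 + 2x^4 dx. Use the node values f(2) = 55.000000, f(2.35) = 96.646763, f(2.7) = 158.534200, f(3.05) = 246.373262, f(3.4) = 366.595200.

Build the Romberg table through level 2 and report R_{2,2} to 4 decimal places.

246.2478

R_{0,0} (trapezoid, 1 panel, h=1.4000): 295.116640
R_{1,0} (trapezoid, 2 panels, h=0.7000): 258.532260
R_{2,0} (trapezoid, 4 panels, h=0.3500): 249.323139
R_{1,1} = 258.532260 + (258.532260 − 295.116640)/3 = 246.337467
R_{2,1} = 249.323139 + (249.323139 − 258.532260)/3 = 246.253432
R_{2,2} = 246.253432 + (246.253432 − 246.337467)/15 = 246.247830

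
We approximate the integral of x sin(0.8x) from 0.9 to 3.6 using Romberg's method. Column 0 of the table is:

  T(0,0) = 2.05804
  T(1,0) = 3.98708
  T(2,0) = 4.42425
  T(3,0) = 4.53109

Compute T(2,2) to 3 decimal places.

4.566

Richardson extrapolation on the trapezoidal column (denominator 4−1=3):
T(1,1) = (4·3.98708 − 2.05804) / 3 = 4.63009
T(2,1) = (4·4.42425 − 3.98708) / 3 = 4.56997
T(2,2) = 4.56997 + (4.56997 − 4.63009)/15 = 4.56596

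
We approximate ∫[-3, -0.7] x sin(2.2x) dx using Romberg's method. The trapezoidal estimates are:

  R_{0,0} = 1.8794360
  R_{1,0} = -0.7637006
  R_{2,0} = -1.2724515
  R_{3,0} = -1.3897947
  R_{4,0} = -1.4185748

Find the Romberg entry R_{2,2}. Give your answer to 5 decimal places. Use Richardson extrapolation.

R_{1,1} = -0.7637006 + (-0.7637006 − 1.8794360)/3 = -1.6447461
R_{2,1} = (4·(-1.2724515) − (-0.7637006)) / 3 = -1.4420351
R_{2,2} = -1.4420351 + (-1.4420351 − (-1.6447461))/15 = -1.4285210

-1.42852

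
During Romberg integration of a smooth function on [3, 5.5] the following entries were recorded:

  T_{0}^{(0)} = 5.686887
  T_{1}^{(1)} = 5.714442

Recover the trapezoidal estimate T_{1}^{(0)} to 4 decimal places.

From T_{1}^{(1)} = (4·T_{1}^{(0)} − T_{0}^{(0)})/3, solve for T_{1}^{(0)}:
4·T_{1}^{(0)} = 3·5.714442 + 5.686887 = 22.830213
T_{1}^{(0)} = 5.707553

5.7076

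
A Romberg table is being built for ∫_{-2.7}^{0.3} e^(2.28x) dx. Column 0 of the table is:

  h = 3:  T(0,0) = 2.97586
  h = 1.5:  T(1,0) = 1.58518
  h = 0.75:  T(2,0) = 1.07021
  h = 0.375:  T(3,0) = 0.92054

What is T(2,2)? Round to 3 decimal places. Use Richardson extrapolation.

0.884

T(1,1) = 1.58518 + (1.58518 − 2.97586)/3 = 1.12162
T(2,1) = (4·1.07021 − 1.58518) / 3 = 0.89855
T(2,2) = (16·0.89855 − 1.12162) / 15 = 0.88368
(Column j=1 coincides with Simpson's rule on the same nodes.)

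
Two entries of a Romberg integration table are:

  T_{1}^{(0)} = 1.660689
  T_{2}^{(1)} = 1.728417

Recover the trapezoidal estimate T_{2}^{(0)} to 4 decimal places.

From T_{2}^{(1)} = (4·T_{2}^{(0)} − T_{1}^{(0)})/3, solve for T_{2}^{(0)}:
4·T_{2}^{(0)} = 3·1.728417 + 1.660689 = 6.845940
T_{2}^{(0)} = 1.711485

1.7115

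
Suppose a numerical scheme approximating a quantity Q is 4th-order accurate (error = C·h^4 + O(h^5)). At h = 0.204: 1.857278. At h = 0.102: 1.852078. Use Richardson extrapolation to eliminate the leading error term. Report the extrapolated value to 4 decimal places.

1.8517

Extrapolated value = (16·A(h/2) − A(h)) / (16 − 1)
= (16·1.852078 − 1.857278) / 15
= 27.775970 / 15 = 1.851731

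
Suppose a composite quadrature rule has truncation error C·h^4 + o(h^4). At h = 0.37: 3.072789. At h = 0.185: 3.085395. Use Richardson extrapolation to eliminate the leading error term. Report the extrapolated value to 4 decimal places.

3.0862

The leading error scales as h^4; refining by a factor of 2 reduces it by 2^4 = 16.
Extrapolated value = (16·A(h/2) − A(h)) / (16 − 1)
= (16·3.085395 − 3.072789) / 15
= 46.293531 / 15 = 3.086235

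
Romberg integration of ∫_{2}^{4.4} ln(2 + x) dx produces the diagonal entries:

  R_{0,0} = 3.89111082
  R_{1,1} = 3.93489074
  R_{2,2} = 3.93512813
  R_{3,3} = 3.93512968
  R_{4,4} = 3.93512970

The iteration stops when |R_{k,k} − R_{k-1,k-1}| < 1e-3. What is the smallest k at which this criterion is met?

k = 2

|R_{1,1} − R_{0,0}| = 0.04377992 ≥ 1e-3
|R_{2,2} − R_{1,1}| = 0.00023739 < 1e-3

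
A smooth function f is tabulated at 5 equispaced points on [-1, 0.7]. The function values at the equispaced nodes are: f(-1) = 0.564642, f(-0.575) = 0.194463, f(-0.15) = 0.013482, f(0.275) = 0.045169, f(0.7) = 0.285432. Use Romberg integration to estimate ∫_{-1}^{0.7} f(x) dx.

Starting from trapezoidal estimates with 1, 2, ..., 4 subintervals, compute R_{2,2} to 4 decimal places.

0.2603

R_{0,0} (trapezoid, 1 panel, h=1.7000): 0.722563
R_{1,0} (trapezoid, 2 panels, h=0.8500): 0.372741
R_{2,0} (trapezoid, 4 panels, h=0.4250): 0.288214
R_{1,1} = 0.372741 + (0.372741 − 0.722563)/3 = 0.256134
R_{2,1} = 0.288214 + (0.288214 − 0.372741)/3 = 0.260038
R_{2,2} = 0.260038 + (0.260038 − 0.256134)/15 = 0.260298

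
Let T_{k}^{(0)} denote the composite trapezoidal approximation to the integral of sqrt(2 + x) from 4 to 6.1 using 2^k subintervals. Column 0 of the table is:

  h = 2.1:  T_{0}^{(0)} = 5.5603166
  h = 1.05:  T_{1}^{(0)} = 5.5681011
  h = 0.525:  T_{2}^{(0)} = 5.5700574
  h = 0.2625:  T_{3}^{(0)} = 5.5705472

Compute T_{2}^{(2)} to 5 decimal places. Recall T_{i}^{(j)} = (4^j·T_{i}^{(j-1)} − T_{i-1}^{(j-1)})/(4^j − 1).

Richardson extrapolation on the trapezoidal column (denominator 4−1=3):
T_{1}^{(1)} = (4·5.5681011 − 5.5603166) / 3 = 5.5706959
T_{2}^{(1)} = 5.5700574 + (5.5700574 − 5.5681011)/3 = 5.5707095
T_{2}^{(2)} = (16·5.5707095 − 5.5706959) / 15 = 5.5707104

5.57071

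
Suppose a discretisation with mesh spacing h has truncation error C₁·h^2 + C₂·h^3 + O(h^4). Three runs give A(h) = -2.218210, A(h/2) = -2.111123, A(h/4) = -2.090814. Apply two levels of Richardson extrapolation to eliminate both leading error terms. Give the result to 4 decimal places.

First eliminate the h^2 term (factor 2^2 = 4):
  B₁ = (4·(-2.111123) − (-2.218210))/3 = -2.075427
  B₂ = (4·(-2.090814) − (-2.111123))/3 = -2.084044
Then eliminate the h^3 term (factor 2^3 = 8):
  (8·(-2.084044) − (-2.075427))/7 = -2.085275

-2.0853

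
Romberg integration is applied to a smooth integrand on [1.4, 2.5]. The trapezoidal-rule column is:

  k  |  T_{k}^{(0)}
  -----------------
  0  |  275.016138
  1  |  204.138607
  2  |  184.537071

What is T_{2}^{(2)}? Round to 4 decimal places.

T_{1}^{(1)} = 204.138607 + (204.138607 − 275.016138)/3 = 180.512763
T_{2}^{(1)} = 184.537071 + (184.537071 − 204.138607)/3 = 178.003226
T_{2}^{(2)} = 178.003226 + (178.003226 − 180.512763)/15 = 177.835924

177.8359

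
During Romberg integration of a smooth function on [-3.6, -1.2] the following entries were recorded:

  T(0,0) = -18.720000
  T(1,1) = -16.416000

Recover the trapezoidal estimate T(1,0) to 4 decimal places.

From T(1,1) = (4·T(1,0) − T(0,0))/3, solve for T(1,0):
4·T(1,0) = 3·(-16.416000) + (-18.720000) = -67.968000
T(1,0) = -16.992000

-16.9920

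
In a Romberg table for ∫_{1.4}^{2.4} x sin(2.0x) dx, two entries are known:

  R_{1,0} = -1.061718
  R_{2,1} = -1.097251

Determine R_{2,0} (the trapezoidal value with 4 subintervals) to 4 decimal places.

-1.0884

From R_{2,1} = (4·R_{2,0} − R_{1,0})/3, solve for R_{2,0}:
4·R_{2,0} = 3·(-1.097251) + (-1.061718) = -4.353471
R_{2,0} = -1.088368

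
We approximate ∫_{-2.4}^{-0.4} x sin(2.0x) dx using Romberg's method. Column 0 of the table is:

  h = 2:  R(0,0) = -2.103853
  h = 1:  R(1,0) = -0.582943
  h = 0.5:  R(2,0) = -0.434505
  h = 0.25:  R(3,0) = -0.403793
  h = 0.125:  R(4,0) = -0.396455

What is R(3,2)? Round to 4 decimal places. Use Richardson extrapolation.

Richardson extrapolation on the trapezoidal column (denominator 4−1=3):
R(2,1) = (4·(-0.434505) − (-0.582943)) / 3 = -0.385026
R(3,1) = -0.403793 + (-0.403793 − (-0.434505))/3 = -0.393556
R(3,2) = (16·(-0.393556) − (-0.385026)) / 15 = -0.394125

-0.3941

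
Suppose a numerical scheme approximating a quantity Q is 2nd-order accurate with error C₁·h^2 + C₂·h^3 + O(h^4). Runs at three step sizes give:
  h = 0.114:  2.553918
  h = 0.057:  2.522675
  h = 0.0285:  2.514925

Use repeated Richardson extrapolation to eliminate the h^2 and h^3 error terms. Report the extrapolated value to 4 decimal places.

First eliminate the h^2 term (factor 2^2 = 4):
  B₁ = (4·2.522675 − 2.553918)/3 = 2.512261
  B₂ = (4·2.514925 − 2.522675)/3 = 2.512342
Then eliminate the h^3 term (factor 2^3 = 8):
  (8·2.512342 − 2.512261)/7 = 2.512354

2.5124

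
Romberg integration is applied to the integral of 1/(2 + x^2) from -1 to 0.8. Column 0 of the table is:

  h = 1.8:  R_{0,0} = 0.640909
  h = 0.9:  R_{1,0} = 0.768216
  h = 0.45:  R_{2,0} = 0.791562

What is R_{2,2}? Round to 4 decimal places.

0.7986

Richardson extrapolation on the trapezoidal column (denominator 4−1=3):
R_{1,1} = (4·0.768216 − 0.640909) / 3 = 0.810652
R_{2,1} = 0.791562 + (0.791562 − 0.768216)/3 = 0.799344
R_{2,2} = (16·0.799344 − 0.810652) / 15 = 0.798590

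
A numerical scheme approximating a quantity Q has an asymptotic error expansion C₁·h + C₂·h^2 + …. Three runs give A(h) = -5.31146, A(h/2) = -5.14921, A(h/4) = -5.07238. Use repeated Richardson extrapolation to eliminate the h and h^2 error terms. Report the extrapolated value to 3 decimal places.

First eliminate the h term (factor 2^1 = 2):
  B₁ = (2·(-5.14921) − (-5.31146))/1 = -4.98696
  B₂ = (2·(-5.07238) − (-5.14921))/1 = -4.99555
Then eliminate the h^2 term (factor 2^2 = 4):
  (4·(-4.99555) − (-4.98696))/3 = -4.99841

-4.998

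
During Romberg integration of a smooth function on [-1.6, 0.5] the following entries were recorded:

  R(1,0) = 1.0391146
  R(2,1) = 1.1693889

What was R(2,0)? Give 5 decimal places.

From R(2,1) = (4·R(2,0) − R(1,0))/3, solve for R(2,0):
4·R(2,0) = 3·1.1693889 + 1.0391146 = 4.5472813
R(2,0) = 1.1368203

1.13682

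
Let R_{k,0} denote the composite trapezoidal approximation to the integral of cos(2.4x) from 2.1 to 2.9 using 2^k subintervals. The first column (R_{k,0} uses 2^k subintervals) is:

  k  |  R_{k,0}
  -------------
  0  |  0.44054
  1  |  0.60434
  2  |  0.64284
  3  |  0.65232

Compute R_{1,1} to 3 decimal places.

0.659

R_{1,1} = (4·0.60434 − 0.44054) / 3 = 0.65894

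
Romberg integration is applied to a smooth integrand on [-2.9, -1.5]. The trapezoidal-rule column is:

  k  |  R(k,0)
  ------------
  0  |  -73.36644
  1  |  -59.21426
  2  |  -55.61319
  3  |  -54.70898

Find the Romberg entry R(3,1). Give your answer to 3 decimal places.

-54.408

Richardson extrapolation on the trapezoidal column (denominator 4−1=3):
R(3,1) = (4·(-54.70898) − (-55.61319)) / 3 = -54.40758
(Column j=1 coincides with Simpson's rule on the same nodes.)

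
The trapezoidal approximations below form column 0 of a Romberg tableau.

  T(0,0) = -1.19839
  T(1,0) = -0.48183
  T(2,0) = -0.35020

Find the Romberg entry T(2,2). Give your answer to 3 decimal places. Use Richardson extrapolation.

Richardson extrapolation on the trapezoidal column (denominator 4−1=3):
T(1,1) = -0.48183 + (-0.48183 − (-1.19839))/3 = -0.24298
T(2,1) = -0.35020 + (-0.35020 − (-0.48183))/3 = -0.30632
T(2,2) = -0.30632 + (-0.30632 − (-0.24298))/15 = -0.31054

-0.311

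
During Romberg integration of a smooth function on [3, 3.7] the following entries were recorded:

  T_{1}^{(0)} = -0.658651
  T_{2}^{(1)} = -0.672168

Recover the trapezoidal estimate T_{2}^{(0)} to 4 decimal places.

From T_{2}^{(1)} = (4·T_{2}^{(0)} − T_{1}^{(0)})/3, solve for T_{2}^{(0)}:
4·T_{2}^{(0)} = 3·(-0.672168) + (-0.658651) = -2.675155
T_{2}^{(0)} = -0.668789

-0.6688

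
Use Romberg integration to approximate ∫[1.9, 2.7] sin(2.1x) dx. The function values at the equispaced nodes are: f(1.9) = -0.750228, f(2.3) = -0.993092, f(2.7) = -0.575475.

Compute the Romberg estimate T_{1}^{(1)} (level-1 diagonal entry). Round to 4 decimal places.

-0.7064

T_{0}^{(0)} (trapezoid, 1 panel, h=0.8000): -0.530281
T_{1}^{(0)} (trapezoid, 2 panels, h=0.4000): -0.662377
T_{1}^{(1)} = -0.662377 + (-0.662377 − (-0.530281))/3 = -0.706409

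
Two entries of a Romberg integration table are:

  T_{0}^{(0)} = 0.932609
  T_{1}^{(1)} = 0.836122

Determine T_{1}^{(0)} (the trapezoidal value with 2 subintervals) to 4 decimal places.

0.8602

From T_{1}^{(1)} = (4·T_{1}^{(0)} − T_{0}^{(0)})/3, solve for T_{1}^{(0)}:
4·T_{1}^{(0)} = 3·0.836122 + 0.932609 = 3.440975
T_{1}^{(0)} = 0.860244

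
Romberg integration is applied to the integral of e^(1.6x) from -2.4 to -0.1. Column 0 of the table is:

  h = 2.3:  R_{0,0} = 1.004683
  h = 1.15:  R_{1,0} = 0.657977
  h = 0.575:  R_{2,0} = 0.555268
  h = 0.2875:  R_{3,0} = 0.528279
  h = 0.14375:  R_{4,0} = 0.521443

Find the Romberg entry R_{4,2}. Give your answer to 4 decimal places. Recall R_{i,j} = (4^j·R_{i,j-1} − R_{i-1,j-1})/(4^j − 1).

0.5192

Richardson extrapolation on the trapezoidal column (denominator 4−1=3):
R_{3,1} = (4·0.528279 − 0.555268) / 3 = 0.519283
R_{4,1} = 0.521443 + (0.521443 − 0.528279)/3 = 0.519164
R_{4,2} = 0.519164 + (0.519164 − 0.519283)/15 = 0.519156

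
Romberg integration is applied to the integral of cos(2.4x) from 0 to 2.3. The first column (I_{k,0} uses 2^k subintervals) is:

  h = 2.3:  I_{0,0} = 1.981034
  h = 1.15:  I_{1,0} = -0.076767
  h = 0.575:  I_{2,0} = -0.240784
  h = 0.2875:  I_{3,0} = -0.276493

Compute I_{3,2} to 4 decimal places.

-0.2879

Richardson extrapolation on the trapezoidal column (denominator 4−1=3):
I_{2,1} = -0.240784 + (-0.240784 − (-0.076767))/3 = -0.295456
I_{3,1} = -0.276493 + (-0.276493 − (-0.240784))/3 = -0.288396
I_{3,2} = (16·(-0.288396) − (-0.295456)) / 15 = -0.287925
(Column j=1 coincides with Simpson's rule on the same nodes.)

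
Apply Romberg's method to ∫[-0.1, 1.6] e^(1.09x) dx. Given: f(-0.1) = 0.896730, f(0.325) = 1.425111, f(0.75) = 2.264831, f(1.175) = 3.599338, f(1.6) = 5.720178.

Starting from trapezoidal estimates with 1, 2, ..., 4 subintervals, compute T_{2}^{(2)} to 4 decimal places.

T_{0}^{(0)} (trapezoid, 1 panel, h=1.7000): 5.624372
T_{1}^{(0)} (trapezoid, 2 panels, h=0.8500): 4.737292
T_{2}^{(0)} (trapezoid, 4 panels, h=0.4250): 4.504037
T_{1}^{(1)} = 4.737292 + (4.737292 − 5.624372)/3 = 4.441599
T_{2}^{(1)} = 4.504037 + (4.504037 − 4.737292)/3 = 4.426285
T_{2}^{(2)} = 4.426285 + (4.426285 − 4.441599)/15 = 4.425264

4.4253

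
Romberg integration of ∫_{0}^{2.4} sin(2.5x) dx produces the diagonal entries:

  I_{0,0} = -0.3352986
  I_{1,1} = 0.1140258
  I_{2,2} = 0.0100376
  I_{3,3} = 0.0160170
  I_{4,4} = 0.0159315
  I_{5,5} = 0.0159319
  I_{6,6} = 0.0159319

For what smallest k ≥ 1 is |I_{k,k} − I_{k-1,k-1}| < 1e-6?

|I_{1,1} − I_{0,0}| = 0.4493244 ≥ 1e-6
|I_{2,2} − I_{1,1}| = 0.1039882 ≥ 1e-6
|I_{3,3} − I_{2,2}| = 0.0059794 ≥ 1e-6
|I_{4,4} − I_{3,3}| = 0.0000855 ≥ 1e-6
|I_{5,5} − I_{4,4}| = 0.0000004 < 1e-6

k = 5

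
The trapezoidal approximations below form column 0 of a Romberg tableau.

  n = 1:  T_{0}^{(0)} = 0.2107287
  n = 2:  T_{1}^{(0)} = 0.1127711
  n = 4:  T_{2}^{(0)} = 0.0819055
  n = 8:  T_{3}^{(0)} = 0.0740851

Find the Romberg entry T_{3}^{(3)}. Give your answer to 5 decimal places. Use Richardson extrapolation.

0.07148

Richardson extrapolation on the trapezoidal column (denominator 4−1=3):
T_{1}^{(1)} = 0.1127711 + (0.1127711 − 0.2107287)/3 = 0.0801186
T_{2}^{(1)} = (4·0.0819055 − 0.1127711) / 3 = 0.0716170
T_{3}^{(1)} = 0.0740851 + (0.0740851 − 0.0819055)/3 = 0.0714783
T_{2}^{(2)} = 0.0716170 + (0.0716170 − 0.0801186)/15 = 0.0710502
T_{3}^{(2)} = 0.0714783 + (0.0714783 − 0.0716170)/15 = 0.0714691
T_{3}^{(3)} = (64·0.0714691 − 0.0710502) / 63 = 0.0714757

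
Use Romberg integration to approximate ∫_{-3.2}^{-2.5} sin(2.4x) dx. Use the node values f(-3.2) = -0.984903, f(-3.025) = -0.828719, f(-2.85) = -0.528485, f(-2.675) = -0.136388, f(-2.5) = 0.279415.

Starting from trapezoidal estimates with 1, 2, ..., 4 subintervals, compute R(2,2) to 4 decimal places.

R(0,0) (trapezoid, 1 panel, h=0.7000): -0.246921
R(1,0) (trapezoid, 2 panels, h=0.3500): -0.308430
R(2,0) (trapezoid, 4 panels, h=0.1750): -0.323109
R(1,1) = -0.308430 + (-0.308430 − (-0.246921))/3 = -0.328933
R(2,1) = -0.323109 + (-0.323109 − (-0.308430))/3 = -0.328002
R(2,2) = -0.328002 + (-0.328002 − (-0.328933))/15 = -0.327940

-0.3279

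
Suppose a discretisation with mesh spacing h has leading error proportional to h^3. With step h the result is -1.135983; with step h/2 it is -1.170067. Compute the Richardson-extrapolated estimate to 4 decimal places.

-1.1749

Extrapolated value = (8·A(h/2) − A(h)) / (8 − 1)
= (8·(-1.170067) − (-1.135983)) / 7
= -8.224553 / 7 = -1.174936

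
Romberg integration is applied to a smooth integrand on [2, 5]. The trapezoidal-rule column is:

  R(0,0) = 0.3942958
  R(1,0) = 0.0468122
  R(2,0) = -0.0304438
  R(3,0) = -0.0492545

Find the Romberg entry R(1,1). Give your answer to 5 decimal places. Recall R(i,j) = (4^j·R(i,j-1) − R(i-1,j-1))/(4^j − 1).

Richardson extrapolation on the trapezoidal column (denominator 4−1=3):
R(1,1) = (4·0.0468122 − 0.3942958) / 3 = -0.0690157

-0.06902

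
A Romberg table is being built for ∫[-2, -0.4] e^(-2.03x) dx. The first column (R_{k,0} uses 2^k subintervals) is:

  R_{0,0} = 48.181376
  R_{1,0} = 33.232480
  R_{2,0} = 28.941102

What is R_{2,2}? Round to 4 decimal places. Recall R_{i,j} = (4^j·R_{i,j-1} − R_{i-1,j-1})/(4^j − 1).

27.4614

R_{1,1} = (4·33.232480 − 48.181376) / 3 = 28.249515
R_{2,1} = 28.941102 + (28.941102 − 33.232480)/3 = 27.510643
R_{2,2} = 27.510643 + (27.510643 − 28.249515)/15 = 27.461385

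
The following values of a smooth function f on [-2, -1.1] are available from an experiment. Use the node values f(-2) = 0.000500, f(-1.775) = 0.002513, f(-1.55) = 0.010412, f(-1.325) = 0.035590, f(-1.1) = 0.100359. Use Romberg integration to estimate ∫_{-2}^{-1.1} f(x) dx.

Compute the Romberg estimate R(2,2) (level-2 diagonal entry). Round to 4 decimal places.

0.0205

R(0,0) (trapezoid, 1 panel, h=0.9000): 0.045387
R(1,0) (trapezoid, 2 panels, h=0.4500): 0.027379
R(2,0) (trapezoid, 4 panels, h=0.2250): 0.022263
R(1,1) = 0.027379 + (0.027379 − 0.045387)/3 = 0.021376
R(2,1) = 0.022263 + (0.022263 − 0.027379)/3 = 0.020558
R(2,2) = 0.020558 + (0.020558 − 0.021376)/15 = 0.020503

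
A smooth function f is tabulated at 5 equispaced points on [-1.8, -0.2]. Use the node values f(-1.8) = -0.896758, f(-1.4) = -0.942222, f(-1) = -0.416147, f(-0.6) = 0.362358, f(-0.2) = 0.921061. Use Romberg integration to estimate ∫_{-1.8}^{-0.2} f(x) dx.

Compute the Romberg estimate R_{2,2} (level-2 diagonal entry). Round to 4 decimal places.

-0.4156

R_{0,0} (trapezoid, 1 panel, h=1.6000): 0.019442
R_{1,0} (trapezoid, 2 panels, h=0.8000): -0.323196
R_{2,0} (trapezoid, 4 panels, h=0.4000): -0.393544
R_{1,1} = -0.323196 + (-0.323196 − 0.019442)/3 = -0.437409
R_{2,1} = -0.393544 + (-0.393544 − (-0.323196))/3 = -0.416993
R_{2,2} = -0.416993 + (-0.416993 − (-0.437409))/15 = -0.415632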